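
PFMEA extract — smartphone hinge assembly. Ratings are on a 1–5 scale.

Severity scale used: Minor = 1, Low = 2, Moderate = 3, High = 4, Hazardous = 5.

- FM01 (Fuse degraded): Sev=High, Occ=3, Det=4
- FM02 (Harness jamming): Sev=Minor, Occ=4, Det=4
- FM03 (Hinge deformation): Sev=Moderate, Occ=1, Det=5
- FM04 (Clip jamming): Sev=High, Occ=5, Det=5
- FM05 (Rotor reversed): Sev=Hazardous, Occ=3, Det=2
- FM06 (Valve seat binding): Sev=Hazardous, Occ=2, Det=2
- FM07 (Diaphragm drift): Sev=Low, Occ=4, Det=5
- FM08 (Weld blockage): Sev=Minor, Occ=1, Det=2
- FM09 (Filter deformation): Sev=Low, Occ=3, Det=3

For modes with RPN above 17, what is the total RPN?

256

RPN = Severity × Occurrence × Detection:
  FM01: 4 × 3 × 4 = 48
  FM02: 1 × 4 × 4 = 16
  FM03: 3 × 1 × 5 = 15
  FM04: 4 × 5 × 5 = 100
  FM05: 5 × 3 × 2 = 30
  FM06: 5 × 2 × 2 = 20
  FM07: 2 × 4 × 5 = 40
  FM08: 1 × 1 × 2 = 2
  FM09: 2 × 3 × 3 = 18
RPN > 17: FM01 (48), FM04 (100), FM05 (30), FM06 (20), FM07 (40), FM09 (18).
Sum: 48 + 100 + 30 + 20 + 40 + 18 = 256.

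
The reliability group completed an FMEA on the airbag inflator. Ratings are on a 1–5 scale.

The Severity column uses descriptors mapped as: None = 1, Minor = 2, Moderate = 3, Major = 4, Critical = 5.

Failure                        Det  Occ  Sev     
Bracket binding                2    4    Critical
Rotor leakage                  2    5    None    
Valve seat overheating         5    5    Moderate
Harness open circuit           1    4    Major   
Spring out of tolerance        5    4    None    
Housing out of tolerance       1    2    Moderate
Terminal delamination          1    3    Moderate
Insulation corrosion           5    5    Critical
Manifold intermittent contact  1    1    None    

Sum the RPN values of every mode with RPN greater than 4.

301

RPN = Severity × Occurrence × Detection:
  Bracket binding: 5 × 4 × 2 = 40
  Rotor leakage: 1 × 5 × 2 = 10
  Valve seat overheating: 3 × 5 × 5 = 75
  Harness open circuit: 4 × 4 × 1 = 16
  Spring out of tolerance: 1 × 4 × 5 = 20
  Housing out of tolerance: 3 × 2 × 1 = 6
  Terminal delamination: 3 × 3 × 1 = 9
  Insulation corrosion: 5 × 5 × 5 = 125
  Manifold intermittent contact: 1 × 1 × 1 = 1
RPN > 4: Bracket binding (40), Rotor leakage (10), Valve seat overheating (75), Harness open circuit (16), Spring out of tolerance (20), Housing out of tolerance (6), Terminal delamination (9), Insulation corrosion (125).
Sum: 40 + 10 + 75 + 16 + 20 + 6 + 9 + 125 = 301.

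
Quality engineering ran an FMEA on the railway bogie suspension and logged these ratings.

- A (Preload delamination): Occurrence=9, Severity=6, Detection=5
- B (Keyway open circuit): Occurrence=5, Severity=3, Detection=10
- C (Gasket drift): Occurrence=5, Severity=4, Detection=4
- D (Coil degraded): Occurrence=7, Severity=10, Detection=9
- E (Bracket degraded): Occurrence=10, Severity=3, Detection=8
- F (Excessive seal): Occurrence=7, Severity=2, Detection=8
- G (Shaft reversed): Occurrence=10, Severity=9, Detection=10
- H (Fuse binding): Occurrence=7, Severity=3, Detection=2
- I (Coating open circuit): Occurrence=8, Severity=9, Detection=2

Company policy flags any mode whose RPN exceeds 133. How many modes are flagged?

RPN = Severity × Occurrence × Detection:
  A: 6 × 9 × 5 = 270
  B: 3 × 5 × 10 = 150
  C: 4 × 5 × 4 = 80
  D: 10 × 7 × 9 = 630
  E: 3 × 10 × 8 = 240
  F: 2 × 7 × 8 = 112
  G: 9 × 10 × 10 = 900
  H: 3 × 7 × 2 = 42
  I: 9 × 8 × 2 = 144
Modes with RPN > 133: A (270), B (150), D (630), E (240), G (900), I (144) → 6.

6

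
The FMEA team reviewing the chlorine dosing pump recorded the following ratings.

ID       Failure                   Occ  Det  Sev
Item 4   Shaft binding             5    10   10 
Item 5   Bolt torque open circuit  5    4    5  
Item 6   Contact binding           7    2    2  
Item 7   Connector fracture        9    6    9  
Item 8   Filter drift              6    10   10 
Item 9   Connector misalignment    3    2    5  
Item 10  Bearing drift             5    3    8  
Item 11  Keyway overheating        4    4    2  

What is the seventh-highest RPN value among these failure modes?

30

RPN = Severity × Occurrence × Detection:
  Item 4: 10 × 5 × 10 = 500
  Item 5: 5 × 5 × 4 = 100
  Item 6: 2 × 7 × 2 = 28
  Item 7: 9 × 9 × 6 = 486
  Item 8: 10 × 6 × 10 = 600
  Item 9: 5 × 3 × 2 = 30
  Item 10: 8 × 5 × 3 = 120
  Item 11: 2 × 4 × 4 = 32
Sorted descending: 600, 500, 486, 120, 100, 32, 30, 28.
The seventh-highest RPN is 30 (Item 9).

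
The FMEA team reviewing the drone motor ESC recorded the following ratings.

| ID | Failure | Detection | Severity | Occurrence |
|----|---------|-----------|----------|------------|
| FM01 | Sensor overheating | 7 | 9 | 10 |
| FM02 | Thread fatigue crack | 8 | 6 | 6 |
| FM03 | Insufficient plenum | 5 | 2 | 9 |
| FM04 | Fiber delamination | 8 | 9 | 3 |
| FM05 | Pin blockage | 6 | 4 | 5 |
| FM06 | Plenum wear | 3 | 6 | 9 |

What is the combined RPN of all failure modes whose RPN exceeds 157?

1296

RPN = Severity × Occurrence × Detection:
  FM01: 9 × 10 × 7 = 630
  FM02: 6 × 6 × 8 = 288
  FM03: 2 × 9 × 5 = 90
  FM04: 9 × 3 × 8 = 216
  FM05: 4 × 5 × 6 = 120
  FM06: 6 × 9 × 3 = 162
RPN > 157: FM01 (630), FM02 (288), FM04 (216), FM06 (162).
Sum: 630 + 288 + 216 + 162 = 1296.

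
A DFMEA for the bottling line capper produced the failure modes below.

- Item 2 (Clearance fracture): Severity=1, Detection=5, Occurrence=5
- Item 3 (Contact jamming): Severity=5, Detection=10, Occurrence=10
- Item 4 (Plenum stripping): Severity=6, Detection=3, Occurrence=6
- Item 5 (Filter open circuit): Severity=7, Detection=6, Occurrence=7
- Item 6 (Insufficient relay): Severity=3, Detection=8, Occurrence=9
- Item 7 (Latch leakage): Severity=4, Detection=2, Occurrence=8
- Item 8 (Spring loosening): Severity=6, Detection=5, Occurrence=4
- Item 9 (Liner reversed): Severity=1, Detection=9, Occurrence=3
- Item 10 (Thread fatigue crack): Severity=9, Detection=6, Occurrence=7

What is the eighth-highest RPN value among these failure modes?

27

RPN = Severity × Occurrence × Detection:
  Item 2: 1 × 5 × 5 = 25
  Item 3: 5 × 10 × 10 = 500
  Item 4: 6 × 6 × 3 = 108
  Item 5: 7 × 7 × 6 = 294
  Item 6: 3 × 9 × 8 = 216
  Item 7: 4 × 8 × 2 = 64
  Item 8: 6 × 4 × 5 = 120
  Item 9: 1 × 3 × 9 = 27
  Item 10: 9 × 7 × 6 = 378
Sorted descending: 500, 378, 294, 216, 120, 108, 64, 27, 25.
The eighth-highest RPN is 27 (Item 9).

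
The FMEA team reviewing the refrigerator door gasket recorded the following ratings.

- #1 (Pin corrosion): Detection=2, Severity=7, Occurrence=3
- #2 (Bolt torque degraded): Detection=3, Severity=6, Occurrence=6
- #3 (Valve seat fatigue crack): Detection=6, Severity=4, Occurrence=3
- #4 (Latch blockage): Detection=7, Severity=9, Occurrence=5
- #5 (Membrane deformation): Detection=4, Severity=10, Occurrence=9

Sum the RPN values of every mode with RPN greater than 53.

RPN = Severity × Occurrence × Detection:
  #1: 7 × 3 × 2 = 42
  #2: 6 × 6 × 3 = 108
  #3: 4 × 3 × 6 = 72
  #4: 9 × 5 × 7 = 315
  #5: 10 × 9 × 4 = 360
RPN > 53: #2 (108), #3 (72), #4 (315), #5 (360).
Sum: 108 + 72 + 315 + 360 = 855.

855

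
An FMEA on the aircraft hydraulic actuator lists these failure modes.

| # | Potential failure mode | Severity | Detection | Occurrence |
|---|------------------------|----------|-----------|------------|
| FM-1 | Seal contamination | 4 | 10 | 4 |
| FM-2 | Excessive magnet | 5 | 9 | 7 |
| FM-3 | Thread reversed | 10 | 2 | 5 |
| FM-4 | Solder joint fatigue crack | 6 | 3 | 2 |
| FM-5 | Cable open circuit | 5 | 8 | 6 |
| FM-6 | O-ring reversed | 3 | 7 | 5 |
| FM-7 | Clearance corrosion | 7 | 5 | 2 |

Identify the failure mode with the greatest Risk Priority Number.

RPN = Severity × Occurrence × Detection:
  FM-1: 4 × 4 × 10 = 160
  FM-2: 5 × 7 × 9 = 315
  FM-3: 10 × 5 × 2 = 100
  FM-4: 6 × 2 × 3 = 36
  FM-5: 5 × 6 × 8 = 240
  FM-6: 3 × 5 × 7 = 105
  FM-7: 7 × 2 × 5 = 70
Highest RPN is 315 → FM-2.

FM-2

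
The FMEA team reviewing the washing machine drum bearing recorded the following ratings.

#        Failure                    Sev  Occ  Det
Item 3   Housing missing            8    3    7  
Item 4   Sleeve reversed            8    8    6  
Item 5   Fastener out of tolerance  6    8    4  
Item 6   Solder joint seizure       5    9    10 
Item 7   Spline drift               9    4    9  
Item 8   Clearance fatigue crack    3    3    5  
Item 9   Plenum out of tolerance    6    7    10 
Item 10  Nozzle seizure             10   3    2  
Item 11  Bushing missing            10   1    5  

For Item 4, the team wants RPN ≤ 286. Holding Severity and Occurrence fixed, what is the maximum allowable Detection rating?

4

Item 4: S=8, O=8, D=6 → current RPN = 384.
Fixed product = 64. Need 64 × D ≤ 286, so D ≤ 286/64 = 4.47.
Maximum integer Detection rating = 4 (gives RPN 256; D=5 would give 320 > 286).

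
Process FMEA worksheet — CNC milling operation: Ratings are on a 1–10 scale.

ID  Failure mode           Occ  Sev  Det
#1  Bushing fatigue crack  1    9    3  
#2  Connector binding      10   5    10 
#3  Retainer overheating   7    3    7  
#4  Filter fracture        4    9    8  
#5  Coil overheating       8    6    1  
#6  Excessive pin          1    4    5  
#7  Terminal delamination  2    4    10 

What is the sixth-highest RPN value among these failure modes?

RPN = Severity × Occurrence × Detection:
  #1: 9 × 1 × 3 = 27
  #2: 5 × 10 × 10 = 500
  #3: 3 × 7 × 7 = 147
  #4: 9 × 4 × 8 = 288
  #5: 6 × 8 × 1 = 48
  #6: 4 × 1 × 5 = 20
  #7: 4 × 2 × 10 = 80
Sorted descending: 500, 288, 147, 80, 48, 27, 20.
The sixth-highest RPN is 27 (#1).

27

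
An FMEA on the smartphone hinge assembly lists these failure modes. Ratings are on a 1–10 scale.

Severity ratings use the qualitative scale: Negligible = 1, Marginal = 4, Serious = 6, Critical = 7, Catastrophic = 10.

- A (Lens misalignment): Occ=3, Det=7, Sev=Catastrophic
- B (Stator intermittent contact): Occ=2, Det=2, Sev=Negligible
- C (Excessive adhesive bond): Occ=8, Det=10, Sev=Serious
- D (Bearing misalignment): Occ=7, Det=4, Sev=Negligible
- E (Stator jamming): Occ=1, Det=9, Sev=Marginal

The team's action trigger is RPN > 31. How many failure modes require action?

RPN = Severity × Occurrence × Detection:
  A: 10 × 3 × 7 = 210
  B: 1 × 2 × 2 = 4
  C: 6 × 8 × 10 = 480
  D: 1 × 7 × 4 = 28
  E: 4 × 1 × 9 = 36
Modes with RPN > 31: A (210), C (480), E (36) → 3.

3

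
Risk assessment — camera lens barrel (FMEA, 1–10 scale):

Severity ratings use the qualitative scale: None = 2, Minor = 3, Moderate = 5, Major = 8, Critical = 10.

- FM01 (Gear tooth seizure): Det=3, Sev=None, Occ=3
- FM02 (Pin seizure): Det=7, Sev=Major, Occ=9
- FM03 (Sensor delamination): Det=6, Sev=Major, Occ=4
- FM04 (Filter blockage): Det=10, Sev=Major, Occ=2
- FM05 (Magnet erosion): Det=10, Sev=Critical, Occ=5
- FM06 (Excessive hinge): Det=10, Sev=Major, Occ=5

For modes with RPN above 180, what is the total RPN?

RPN = Severity × Occurrence × Detection:
  FM01: 2 × 3 × 3 = 18
  FM02: 8 × 9 × 7 = 504
  FM03: 8 × 4 × 6 = 192
  FM04: 8 × 2 × 10 = 160
  FM05: 10 × 5 × 10 = 500
  FM06: 8 × 5 × 10 = 400
RPN > 180: FM02 (504), FM03 (192), FM05 (500), FM06 (400).
Sum: 504 + 192 + 500 + 400 = 1596.

1596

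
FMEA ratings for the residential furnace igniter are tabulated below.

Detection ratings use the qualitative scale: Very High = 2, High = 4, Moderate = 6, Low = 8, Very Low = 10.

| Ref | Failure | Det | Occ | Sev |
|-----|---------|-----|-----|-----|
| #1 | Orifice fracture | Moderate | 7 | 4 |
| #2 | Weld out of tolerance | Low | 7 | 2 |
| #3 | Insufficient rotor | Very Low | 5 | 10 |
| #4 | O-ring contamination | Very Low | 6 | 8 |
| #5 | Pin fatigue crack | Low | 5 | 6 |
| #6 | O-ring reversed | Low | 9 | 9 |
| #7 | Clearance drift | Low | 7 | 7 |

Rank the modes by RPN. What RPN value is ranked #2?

500

RPN = Severity × Occurrence × Detection:
  #1: 4 × 7 × 6 = 168
  #2: 2 × 7 × 8 = 112
  #3: 10 × 5 × 10 = 500
  #4: 8 × 6 × 10 = 480
  #5: 6 × 5 × 8 = 240
  #6: 9 × 9 × 8 = 648
  #7: 7 × 7 × 8 = 392
Sorted descending: 648, 500, 480, 392, 240, 168, 112.
The second-highest RPN is 500 (#3).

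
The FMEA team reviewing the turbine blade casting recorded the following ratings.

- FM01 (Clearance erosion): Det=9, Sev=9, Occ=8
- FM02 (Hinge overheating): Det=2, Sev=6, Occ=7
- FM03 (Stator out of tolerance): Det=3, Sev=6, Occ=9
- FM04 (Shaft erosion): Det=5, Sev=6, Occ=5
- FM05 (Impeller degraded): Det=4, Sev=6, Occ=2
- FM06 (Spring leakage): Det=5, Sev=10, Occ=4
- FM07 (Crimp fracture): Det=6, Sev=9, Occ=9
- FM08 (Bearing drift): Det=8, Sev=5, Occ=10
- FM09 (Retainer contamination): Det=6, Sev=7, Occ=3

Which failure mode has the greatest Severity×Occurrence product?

Criticality = Severity × Occurrence:
  FM01: 9 × 8 = 72
  FM02: 6 × 7 = 42
  FM03: 6 × 9 = 54
  FM04: 6 × 5 = 30
  FM05: 6 × 2 = 12
  FM06: 10 × 4 = 40
  FM07: 9 × 9 = 81
  FM08: 5 × 10 = 50
  FM09: 7 × 3 = 21
Highest criticality is 81 → FM07.

FM07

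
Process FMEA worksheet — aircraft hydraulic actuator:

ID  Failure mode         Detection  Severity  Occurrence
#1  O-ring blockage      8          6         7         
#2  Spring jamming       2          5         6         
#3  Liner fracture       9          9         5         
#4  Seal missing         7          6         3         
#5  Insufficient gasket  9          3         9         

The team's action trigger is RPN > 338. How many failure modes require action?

RPN = Severity × Occurrence × Detection:
  #1: 6 × 7 × 8 = 336
  #2: 5 × 6 × 2 = 60
  #3: 9 × 5 × 9 = 405
  #4: 6 × 3 × 7 = 126
  #5: 3 × 9 × 9 = 243
Modes with RPN > 338: #3 (405) → 1.

1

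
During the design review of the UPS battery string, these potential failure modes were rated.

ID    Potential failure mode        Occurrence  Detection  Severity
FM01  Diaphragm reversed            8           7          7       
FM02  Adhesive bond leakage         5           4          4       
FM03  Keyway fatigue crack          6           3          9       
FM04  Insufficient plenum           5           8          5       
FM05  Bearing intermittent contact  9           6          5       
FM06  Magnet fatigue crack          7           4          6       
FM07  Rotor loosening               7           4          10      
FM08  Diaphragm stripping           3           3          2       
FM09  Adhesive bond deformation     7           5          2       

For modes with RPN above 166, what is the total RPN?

1310

RPN = Severity × Occurrence × Detection:
  FM01: 7 × 8 × 7 = 392
  FM02: 4 × 5 × 4 = 80
  FM03: 9 × 6 × 3 = 162
  FM04: 5 × 5 × 8 = 200
  FM05: 5 × 9 × 6 = 270
  FM06: 6 × 7 × 4 = 168
  FM07: 10 × 7 × 4 = 280
  FM08: 2 × 3 × 3 = 18
  FM09: 2 × 7 × 5 = 70
RPN > 166: FM01 (392), FM04 (200), FM05 (270), FM06 (168), FM07 (280).
Sum: 392 + 200 + 270 + 168 + 280 = 1310.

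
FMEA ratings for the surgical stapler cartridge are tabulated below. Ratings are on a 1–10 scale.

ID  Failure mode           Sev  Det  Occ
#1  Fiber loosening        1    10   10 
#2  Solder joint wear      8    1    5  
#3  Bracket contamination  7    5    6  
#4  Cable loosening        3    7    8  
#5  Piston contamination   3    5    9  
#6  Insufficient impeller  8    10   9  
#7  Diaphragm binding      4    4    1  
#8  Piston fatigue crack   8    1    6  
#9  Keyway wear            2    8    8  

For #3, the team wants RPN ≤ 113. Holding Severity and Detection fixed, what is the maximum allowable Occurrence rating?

#3: S=7, O=6, D=5 → current RPN = 210.
Fixed product = 35. Need 35 × O ≤ 113, so O ≤ 113/35 = 3.23.
Maximum integer Occurrence rating = 3 (gives RPN 105; O=4 would give 140 > 113).

3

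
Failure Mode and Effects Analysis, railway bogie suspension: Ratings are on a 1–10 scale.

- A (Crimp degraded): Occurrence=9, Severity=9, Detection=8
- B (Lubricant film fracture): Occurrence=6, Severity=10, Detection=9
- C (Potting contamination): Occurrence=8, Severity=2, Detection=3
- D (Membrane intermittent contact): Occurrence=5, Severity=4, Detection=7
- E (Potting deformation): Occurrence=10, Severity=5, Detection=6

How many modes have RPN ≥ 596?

RPN = Severity × Occurrence × Detection:
  A: 9 × 9 × 8 = 648
  B: 10 × 6 × 9 = 540
  C: 2 × 8 × 3 = 48
  D: 4 × 5 × 7 = 140
  E: 5 × 10 × 6 = 300
Modes with RPN ≥ 596: A (648) → 1.

1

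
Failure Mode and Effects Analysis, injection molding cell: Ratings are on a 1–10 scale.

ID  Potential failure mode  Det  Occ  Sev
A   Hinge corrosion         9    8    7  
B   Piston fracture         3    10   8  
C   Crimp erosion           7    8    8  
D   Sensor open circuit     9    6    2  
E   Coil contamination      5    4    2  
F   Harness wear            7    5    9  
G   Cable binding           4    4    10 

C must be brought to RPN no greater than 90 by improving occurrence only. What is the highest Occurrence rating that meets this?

C: S=8, O=8, D=7 → current RPN = 448.
Fixed product = 56. Need 56 × O ≤ 90, so O ≤ 90/56 = 1.61.
Maximum integer Occurrence rating = 1 (gives RPN 56; O=2 would give 112 > 90).

1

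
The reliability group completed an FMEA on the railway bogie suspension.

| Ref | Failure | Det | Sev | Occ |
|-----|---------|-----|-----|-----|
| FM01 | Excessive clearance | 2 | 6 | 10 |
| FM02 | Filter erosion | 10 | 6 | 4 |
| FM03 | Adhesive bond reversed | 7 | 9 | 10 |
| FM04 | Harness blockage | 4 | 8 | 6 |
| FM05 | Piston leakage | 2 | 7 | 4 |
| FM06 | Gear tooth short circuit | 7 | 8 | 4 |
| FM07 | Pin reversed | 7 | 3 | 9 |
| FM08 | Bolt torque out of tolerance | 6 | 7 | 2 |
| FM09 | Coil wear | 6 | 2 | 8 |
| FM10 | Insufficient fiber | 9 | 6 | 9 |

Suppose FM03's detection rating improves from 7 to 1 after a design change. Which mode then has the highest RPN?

FM10

RPN = Severity × Occurrence × Detection:
  FM01: 6 × 10 × 2 = 120
  FM02: 6 × 4 × 10 = 240
  FM03: 9 × 10 × 7 = 630
  FM04: 8 × 6 × 4 = 192
  FM05: 7 × 4 × 2 = 56
  FM06: 8 × 4 × 7 = 224
  FM07: 3 × 9 × 7 = 189
  FM08: 7 × 2 × 6 = 84
  FM09: 2 × 8 × 6 = 96
  FM10: 6 × 9 × 9 = 486
After action: FM03 → 9 × 10 × 1 = 90.
Revised RPNs: FM10=486, FM02=240, FM06=224, FM04=192, FM07=189, FM01=120, FM09=96, FM03=90, FM08=84, FM05=56.
Highest is now FM10 (486).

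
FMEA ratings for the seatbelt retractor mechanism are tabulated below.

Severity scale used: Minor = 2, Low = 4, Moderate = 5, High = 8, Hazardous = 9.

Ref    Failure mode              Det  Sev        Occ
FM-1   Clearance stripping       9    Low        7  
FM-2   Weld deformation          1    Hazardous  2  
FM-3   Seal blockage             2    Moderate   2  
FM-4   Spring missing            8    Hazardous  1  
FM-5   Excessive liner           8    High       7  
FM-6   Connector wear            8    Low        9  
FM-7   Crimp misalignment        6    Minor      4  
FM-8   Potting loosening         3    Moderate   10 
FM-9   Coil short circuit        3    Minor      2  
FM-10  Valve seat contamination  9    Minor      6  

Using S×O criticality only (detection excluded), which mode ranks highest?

FM-5

Criticality = Severity × Occurrence:
  FM-1: 4 × 7 = 28
  FM-2: 9 × 2 = 18
  FM-3: 5 × 2 = 10
  FM-4: 9 × 1 = 9
  FM-5: 8 × 7 = 56
  FM-6: 4 × 9 = 36
  FM-7: 2 × 4 = 8
  FM-8: 5 × 10 = 50
  FM-9: 2 × 2 = 4
  FM-10: 2 × 6 = 12
Highest criticality is 56 → FM-5.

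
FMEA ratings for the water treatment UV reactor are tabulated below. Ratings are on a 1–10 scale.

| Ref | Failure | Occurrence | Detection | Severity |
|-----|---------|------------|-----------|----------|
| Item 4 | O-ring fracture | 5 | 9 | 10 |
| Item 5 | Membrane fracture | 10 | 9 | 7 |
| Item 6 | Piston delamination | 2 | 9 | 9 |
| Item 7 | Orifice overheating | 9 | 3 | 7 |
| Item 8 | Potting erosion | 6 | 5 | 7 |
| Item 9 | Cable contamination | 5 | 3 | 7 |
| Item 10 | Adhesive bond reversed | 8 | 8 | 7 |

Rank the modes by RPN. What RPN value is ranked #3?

RPN = Severity × Occurrence × Detection:
  Item 4: 10 × 5 × 9 = 450
  Item 5: 7 × 10 × 9 = 630
  Item 6: 9 × 2 × 9 = 162
  Item 7: 7 × 9 × 3 = 189
  Item 8: 7 × 6 × 5 = 210
  Item 9: 7 × 5 × 3 = 105
  Item 10: 7 × 8 × 8 = 448
Sorted descending: 630, 450, 448, 210, 189, 162, 105.
The third-highest RPN is 448 (Item 10).

448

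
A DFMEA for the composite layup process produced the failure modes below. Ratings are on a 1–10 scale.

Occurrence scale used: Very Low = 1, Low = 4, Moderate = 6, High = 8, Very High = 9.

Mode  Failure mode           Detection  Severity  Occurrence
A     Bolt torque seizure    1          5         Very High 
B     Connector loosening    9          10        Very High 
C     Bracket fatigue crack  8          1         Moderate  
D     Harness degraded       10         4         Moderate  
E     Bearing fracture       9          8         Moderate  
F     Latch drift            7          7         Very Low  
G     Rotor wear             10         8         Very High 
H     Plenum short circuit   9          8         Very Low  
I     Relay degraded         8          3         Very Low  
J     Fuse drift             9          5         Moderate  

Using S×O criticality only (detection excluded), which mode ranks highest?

Criticality = Severity × Occurrence:
  A: 5 × 9 = 45
  B: 10 × 9 = 90
  C: 1 × 6 = 6
  D: 4 × 6 = 24
  E: 8 × 6 = 48
  F: 7 × 1 = 7
  G: 8 × 9 = 72
  H: 8 × 1 = 8
  I: 3 × 1 = 3
  J: 5 × 6 = 30
Highest criticality is 90 → B.

B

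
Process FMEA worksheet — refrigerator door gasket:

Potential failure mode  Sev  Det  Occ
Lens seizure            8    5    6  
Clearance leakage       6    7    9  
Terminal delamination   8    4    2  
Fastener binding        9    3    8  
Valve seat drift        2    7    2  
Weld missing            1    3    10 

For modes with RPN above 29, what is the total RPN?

928

RPN = Severity × Occurrence × Detection:
  Lens seizure: 8 × 6 × 5 = 240
  Clearance leakage: 6 × 9 × 7 = 378
  Terminal delamination: 8 × 2 × 4 = 64
  Fastener binding: 9 × 8 × 3 = 216
  Valve seat drift: 2 × 2 × 7 = 28
  Weld missing: 1 × 10 × 3 = 30
RPN > 29: Lens seizure (240), Clearance leakage (378), Terminal delamination (64), Fastener binding (216), Weld missing (30).
Sum: 240 + 378 + 64 + 216 + 30 = 928.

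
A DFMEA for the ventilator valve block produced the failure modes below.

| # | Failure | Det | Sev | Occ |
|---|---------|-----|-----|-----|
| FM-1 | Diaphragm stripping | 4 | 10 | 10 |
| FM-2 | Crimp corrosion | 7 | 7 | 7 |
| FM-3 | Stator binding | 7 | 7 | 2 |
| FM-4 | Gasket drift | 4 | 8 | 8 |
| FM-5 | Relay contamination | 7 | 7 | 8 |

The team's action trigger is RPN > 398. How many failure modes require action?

RPN = Severity × Occurrence × Detection:
  FM-1: 10 × 10 × 4 = 400
  FM-2: 7 × 7 × 7 = 343
  FM-3: 7 × 2 × 7 = 98
  FM-4: 8 × 8 × 4 = 256
  FM-5: 7 × 8 × 7 = 392
Modes with RPN > 398: FM-1 (400) → 1.

1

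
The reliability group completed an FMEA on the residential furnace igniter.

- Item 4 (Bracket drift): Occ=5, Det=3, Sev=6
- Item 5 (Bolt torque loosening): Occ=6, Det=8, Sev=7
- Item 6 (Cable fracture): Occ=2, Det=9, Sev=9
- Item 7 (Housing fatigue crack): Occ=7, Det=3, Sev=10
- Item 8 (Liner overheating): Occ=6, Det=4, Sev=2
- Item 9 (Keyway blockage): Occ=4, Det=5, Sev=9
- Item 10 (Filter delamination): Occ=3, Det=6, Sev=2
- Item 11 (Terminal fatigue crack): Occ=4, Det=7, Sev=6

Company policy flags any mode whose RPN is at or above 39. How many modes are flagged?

RPN = Severity × Occurrence × Detection:
  Item 4: 6 × 5 × 3 = 90
  Item 5: 7 × 6 × 8 = 336
  Item 6: 9 × 2 × 9 = 162
  Item 7: 10 × 7 × 3 = 210
  Item 8: 2 × 6 × 4 = 48
  Item 9: 9 × 4 × 5 = 180
  Item 10: 2 × 3 × 6 = 36
  Item 11: 6 × 4 × 7 = 168
Modes with RPN ≥ 39: Item 4 (90), Item 5 (336), Item 6 (162), Item 7 (210), Item 8 (48), Item 9 (180), Item 11 (168) → 7.

7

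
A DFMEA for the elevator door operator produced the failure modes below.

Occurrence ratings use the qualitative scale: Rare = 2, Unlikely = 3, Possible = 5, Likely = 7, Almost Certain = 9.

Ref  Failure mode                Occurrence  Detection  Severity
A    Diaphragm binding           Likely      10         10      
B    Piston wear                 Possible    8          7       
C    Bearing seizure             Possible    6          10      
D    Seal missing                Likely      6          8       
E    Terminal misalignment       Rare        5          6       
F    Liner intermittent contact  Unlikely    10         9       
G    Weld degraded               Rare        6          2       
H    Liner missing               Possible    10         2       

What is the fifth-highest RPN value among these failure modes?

RPN = Severity × Occurrence × Detection:
  A: 10 × 7 × 10 = 700
  B: 7 × 5 × 8 = 280
  C: 10 × 5 × 6 = 300
  D: 8 × 7 × 6 = 336
  E: 6 × 2 × 5 = 60
  F: 9 × 3 × 10 = 270
  G: 2 × 2 × 6 = 24
  H: 2 × 5 × 10 = 100
Sorted descending: 700, 336, 300, 280, 270, 100, 60, 24.
The fifth-highest RPN is 270 (F).

270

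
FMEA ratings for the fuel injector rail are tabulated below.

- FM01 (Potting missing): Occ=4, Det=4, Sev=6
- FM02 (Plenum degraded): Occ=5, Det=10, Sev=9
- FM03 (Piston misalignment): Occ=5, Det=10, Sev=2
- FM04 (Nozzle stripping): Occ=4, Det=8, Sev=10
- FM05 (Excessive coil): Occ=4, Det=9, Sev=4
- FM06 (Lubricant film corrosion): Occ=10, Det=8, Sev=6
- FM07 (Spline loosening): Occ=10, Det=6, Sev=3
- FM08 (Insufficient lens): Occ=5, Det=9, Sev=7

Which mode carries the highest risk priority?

RPN = Severity × Occurrence × Detection:
  FM01: 6 × 4 × 4 = 96
  FM02: 9 × 5 × 10 = 450
  FM03: 2 × 5 × 10 = 100
  FM04: 10 × 4 × 8 = 320
  FM05: 4 × 4 × 9 = 144
  FM06: 6 × 10 × 8 = 480
  FM07: 3 × 10 × 6 = 180
  FM08: 7 × 5 × 9 = 315
Highest RPN is 480 → FM06.

FM06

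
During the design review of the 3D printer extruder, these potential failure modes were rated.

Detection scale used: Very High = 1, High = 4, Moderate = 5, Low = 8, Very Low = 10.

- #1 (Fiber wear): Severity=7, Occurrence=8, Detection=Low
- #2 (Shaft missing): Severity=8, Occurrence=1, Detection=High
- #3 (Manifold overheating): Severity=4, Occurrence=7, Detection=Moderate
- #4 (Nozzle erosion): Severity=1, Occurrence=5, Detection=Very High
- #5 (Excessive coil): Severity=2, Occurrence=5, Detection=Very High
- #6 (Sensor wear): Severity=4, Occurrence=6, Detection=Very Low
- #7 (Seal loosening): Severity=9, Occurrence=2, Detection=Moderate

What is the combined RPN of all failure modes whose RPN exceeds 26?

RPN = Severity × Occurrence × Detection:
  #1: 7 × 8 × 8 = 448
  #2: 8 × 1 × 4 = 32
  #3: 4 × 7 × 5 = 140
  #4: 1 × 5 × 1 = 5
  #5: 2 × 5 × 1 = 10
  #6: 4 × 6 × 10 = 240
  #7: 9 × 2 × 5 = 90
RPN > 26: #1 (448), #2 (32), #3 (140), #6 (240), #7 (90).
Sum: 448 + 32 + 140 + 240 + 90 = 950.

950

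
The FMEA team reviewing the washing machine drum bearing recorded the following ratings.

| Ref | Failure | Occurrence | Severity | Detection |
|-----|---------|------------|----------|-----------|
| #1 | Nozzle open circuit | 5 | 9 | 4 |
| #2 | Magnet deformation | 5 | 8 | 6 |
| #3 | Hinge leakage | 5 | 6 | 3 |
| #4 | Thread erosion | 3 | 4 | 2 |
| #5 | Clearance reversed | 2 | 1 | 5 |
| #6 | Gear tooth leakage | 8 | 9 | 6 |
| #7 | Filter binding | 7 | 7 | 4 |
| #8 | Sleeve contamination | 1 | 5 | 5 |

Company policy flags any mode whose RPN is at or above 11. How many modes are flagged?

RPN = Severity × Occurrence × Detection:
  #1: 9 × 5 × 4 = 180
  #2: 8 × 5 × 6 = 240
  #3: 6 × 5 × 3 = 90
  #4: 4 × 3 × 2 = 24
  #5: 1 × 2 × 5 = 10
  #6: 9 × 8 × 6 = 432
  #7: 7 × 7 × 4 = 196
  #8: 5 × 1 × 5 = 25
Modes with RPN ≥ 11: #1 (180), #2 (240), #3 (90), #4 (24), #6 (432), #7 (196), #8 (25) → 7.

7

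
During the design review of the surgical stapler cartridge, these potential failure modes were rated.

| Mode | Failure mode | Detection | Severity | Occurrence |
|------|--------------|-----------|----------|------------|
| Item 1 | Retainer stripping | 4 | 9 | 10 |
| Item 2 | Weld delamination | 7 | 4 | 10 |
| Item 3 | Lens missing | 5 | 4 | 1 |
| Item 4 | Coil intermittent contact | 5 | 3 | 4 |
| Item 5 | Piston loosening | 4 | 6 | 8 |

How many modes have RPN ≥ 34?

4

RPN = Severity × Occurrence × Detection:
  Item 1: 9 × 10 × 4 = 360
  Item 2: 4 × 10 × 7 = 280
  Item 3: 4 × 1 × 5 = 20
  Item 4: 3 × 4 × 5 = 60
  Item 5: 6 × 8 × 4 = 192
Modes with RPN ≥ 34: Item 1 (360), Item 2 (280), Item 4 (60), Item 5 (192) → 4.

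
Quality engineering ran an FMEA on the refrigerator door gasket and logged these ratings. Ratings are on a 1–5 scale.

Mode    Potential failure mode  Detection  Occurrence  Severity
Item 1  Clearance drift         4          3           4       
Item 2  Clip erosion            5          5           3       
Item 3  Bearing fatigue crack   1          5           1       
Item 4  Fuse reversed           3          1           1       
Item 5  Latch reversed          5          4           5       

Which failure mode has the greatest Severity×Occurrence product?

Item 5

Criticality = Severity × Occurrence:
  Item 1: 4 × 3 = 12
  Item 2: 3 × 5 = 15
  Item 3: 1 × 5 = 5
  Item 4: 1 × 1 = 1
  Item 5: 5 × 4 = 20
Highest criticality is 20 → Item 5.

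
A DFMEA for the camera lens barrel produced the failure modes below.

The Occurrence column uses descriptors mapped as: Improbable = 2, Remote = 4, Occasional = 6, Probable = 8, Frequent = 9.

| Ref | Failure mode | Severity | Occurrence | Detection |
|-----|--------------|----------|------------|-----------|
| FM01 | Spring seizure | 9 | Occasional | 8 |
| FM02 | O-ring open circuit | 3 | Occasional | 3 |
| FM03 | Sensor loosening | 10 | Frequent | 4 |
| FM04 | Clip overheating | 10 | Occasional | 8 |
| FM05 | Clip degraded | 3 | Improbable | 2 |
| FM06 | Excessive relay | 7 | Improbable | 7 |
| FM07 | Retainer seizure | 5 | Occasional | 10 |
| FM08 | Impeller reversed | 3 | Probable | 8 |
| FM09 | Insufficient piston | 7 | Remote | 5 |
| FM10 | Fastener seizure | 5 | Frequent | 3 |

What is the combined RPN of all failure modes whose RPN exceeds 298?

RPN = Severity × Occurrence × Detection:
  FM01: 9 × 6 × 8 = 432
  FM02: 3 × 6 × 3 = 54
  FM03: 10 × 9 × 4 = 360
  FM04: 10 × 6 × 8 = 480
  FM05: 3 × 2 × 2 = 12
  FM06: 7 × 2 × 7 = 98
  FM07: 5 × 6 × 10 = 300
  FM08: 3 × 8 × 8 = 192
  FM09: 7 × 4 × 5 = 140
  FM10: 5 × 9 × 3 = 135
RPN > 298: FM01 (432), FM03 (360), FM04 (480), FM07 (300).
Sum: 432 + 360 + 480 + 300 = 1572.

1572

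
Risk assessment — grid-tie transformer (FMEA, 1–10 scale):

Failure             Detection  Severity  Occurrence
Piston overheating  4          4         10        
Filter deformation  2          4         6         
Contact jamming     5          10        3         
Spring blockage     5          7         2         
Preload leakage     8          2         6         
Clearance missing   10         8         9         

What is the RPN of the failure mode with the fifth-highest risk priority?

70

RPN = Severity × Occurrence × Detection:
  Piston overheating: 4 × 10 × 4 = 160
  Filter deformation: 4 × 6 × 2 = 48
  Contact jamming: 10 × 3 × 5 = 150
  Spring blockage: 7 × 2 × 5 = 70
  Preload leakage: 2 × 6 × 8 = 96
  Clearance missing: 8 × 9 × 10 = 720
Sorted descending: 720, 160, 150, 96, 70, 48.
The fifth-highest RPN is 70 (Spring blockage).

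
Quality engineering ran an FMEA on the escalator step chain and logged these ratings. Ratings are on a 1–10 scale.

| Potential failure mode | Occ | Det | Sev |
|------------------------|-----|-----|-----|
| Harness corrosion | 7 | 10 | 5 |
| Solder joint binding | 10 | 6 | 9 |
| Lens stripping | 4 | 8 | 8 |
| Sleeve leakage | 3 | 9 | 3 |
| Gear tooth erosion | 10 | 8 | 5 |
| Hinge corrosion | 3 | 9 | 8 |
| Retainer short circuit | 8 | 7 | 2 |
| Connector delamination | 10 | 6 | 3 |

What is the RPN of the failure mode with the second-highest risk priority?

RPN = Severity × Occurrence × Detection:
  Harness corrosion: 5 × 7 × 10 = 350
  Solder joint binding: 9 × 10 × 6 = 540
  Lens stripping: 8 × 4 × 8 = 256
  Sleeve leakage: 3 × 3 × 9 = 81
  Gear tooth erosion: 5 × 10 × 8 = 400
  Hinge corrosion: 8 × 3 × 9 = 216
  Retainer short circuit: 2 × 8 × 7 = 112
  Connector delamination: 3 × 10 × 6 = 180
Sorted descending: 540, 400, 350, 256, 216, 180, 112, 81.
The second-highest RPN is 400 (Gear tooth erosion).

400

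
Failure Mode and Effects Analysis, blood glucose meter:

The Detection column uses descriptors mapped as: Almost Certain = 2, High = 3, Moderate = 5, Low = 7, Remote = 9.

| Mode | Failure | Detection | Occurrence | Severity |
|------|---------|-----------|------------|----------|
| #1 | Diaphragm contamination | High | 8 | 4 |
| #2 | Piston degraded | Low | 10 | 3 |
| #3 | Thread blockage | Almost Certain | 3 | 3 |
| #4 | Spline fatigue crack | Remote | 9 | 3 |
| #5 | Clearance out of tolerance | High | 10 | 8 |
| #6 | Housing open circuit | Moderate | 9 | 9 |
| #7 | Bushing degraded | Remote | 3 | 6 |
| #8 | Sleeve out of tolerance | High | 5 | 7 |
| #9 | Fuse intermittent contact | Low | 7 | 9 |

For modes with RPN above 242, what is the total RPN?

RPN = Severity × Occurrence × Detection:
  #1: 4 × 8 × 3 = 96
  #2: 3 × 10 × 7 = 210
  #3: 3 × 3 × 2 = 18
  #4: 3 × 9 × 9 = 243
  #5: 8 × 10 × 3 = 240
  #6: 9 × 9 × 5 = 405
  #7: 6 × 3 × 9 = 162
  #8: 7 × 5 × 3 = 105
  #9: 9 × 7 × 7 = 441
RPN > 242: #4 (243), #6 (405), #9 (441).
Sum: 243 + 405 + 441 = 1089.

1089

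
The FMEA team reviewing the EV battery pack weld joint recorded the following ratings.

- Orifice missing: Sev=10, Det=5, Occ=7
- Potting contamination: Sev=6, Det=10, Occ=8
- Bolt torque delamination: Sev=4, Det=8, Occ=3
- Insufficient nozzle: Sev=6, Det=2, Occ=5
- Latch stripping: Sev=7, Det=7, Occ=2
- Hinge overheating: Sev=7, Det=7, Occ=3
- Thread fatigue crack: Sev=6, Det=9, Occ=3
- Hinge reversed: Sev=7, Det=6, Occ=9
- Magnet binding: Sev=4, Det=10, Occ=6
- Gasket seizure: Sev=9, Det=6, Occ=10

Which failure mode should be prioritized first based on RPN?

Gasket seizure

RPN = Severity × Occurrence × Detection:
  Orifice missing: 10 × 7 × 5 = 350
  Potting contamination: 6 × 8 × 10 = 480
  Bolt torque delamination: 4 × 3 × 8 = 96
  Insufficient nozzle: 6 × 5 × 2 = 60
  Latch stripping: 7 × 2 × 7 = 98
  Hinge overheating: 7 × 3 × 7 = 147
  Thread fatigue crack: 6 × 3 × 9 = 162
  Hinge reversed: 7 × 9 × 6 = 378
  Magnet binding: 4 × 6 × 10 = 240
  Gasket seizure: 9 × 10 × 6 = 540
Highest RPN is 540 → Gasket seizure.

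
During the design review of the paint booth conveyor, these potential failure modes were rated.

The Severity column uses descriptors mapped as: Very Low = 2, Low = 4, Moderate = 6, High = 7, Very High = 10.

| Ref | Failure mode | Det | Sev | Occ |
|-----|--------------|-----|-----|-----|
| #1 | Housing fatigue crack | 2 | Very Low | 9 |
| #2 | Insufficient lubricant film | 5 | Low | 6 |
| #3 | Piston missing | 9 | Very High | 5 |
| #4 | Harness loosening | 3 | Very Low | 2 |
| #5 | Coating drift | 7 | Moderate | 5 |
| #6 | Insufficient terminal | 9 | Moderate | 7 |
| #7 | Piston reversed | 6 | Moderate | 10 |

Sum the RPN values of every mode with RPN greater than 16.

RPN = Severity × Occurrence × Detection:
  #1: 2 × 9 × 2 = 36
  #2: 4 × 6 × 5 = 120
  #3: 10 × 5 × 9 = 450
  #4: 2 × 2 × 3 = 12
  #5: 6 × 5 × 7 = 210
  #6: 6 × 7 × 9 = 378
  #7: 6 × 10 × 6 = 360
RPN > 16: #1 (36), #2 (120), #3 (450), #5 (210), #6 (378), #7 (360).
Sum: 36 + 120 + 450 + 210 + 378 + 360 = 1554.

1554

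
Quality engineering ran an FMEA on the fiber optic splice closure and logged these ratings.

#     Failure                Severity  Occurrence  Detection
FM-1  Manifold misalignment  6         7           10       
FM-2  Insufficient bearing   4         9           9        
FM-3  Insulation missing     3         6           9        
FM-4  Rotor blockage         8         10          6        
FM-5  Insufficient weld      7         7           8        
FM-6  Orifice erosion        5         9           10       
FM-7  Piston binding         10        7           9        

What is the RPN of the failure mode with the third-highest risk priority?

450

RPN = Severity × Occurrence × Detection:
  FM-1: 6 × 7 × 10 = 420
  FM-2: 4 × 9 × 9 = 324
  FM-3: 3 × 6 × 9 = 162
  FM-4: 8 × 10 × 6 = 480
  FM-5: 7 × 7 × 8 = 392
  FM-6: 5 × 9 × 10 = 450
  FM-7: 10 × 7 × 9 = 630
Sorted descending: 630, 480, 450, 420, 392, 324, 162.
The third-highest RPN is 450 (FM-6).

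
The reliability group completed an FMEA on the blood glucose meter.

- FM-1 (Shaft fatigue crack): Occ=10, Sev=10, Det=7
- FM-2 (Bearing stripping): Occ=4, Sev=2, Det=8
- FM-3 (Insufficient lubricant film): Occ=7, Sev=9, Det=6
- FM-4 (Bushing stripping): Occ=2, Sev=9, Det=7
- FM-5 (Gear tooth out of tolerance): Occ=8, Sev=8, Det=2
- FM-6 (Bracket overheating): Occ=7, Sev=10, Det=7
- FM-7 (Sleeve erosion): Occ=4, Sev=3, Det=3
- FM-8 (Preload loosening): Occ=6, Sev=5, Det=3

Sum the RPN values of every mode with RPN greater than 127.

RPN = Severity × Occurrence × Detection:
  FM-1: 10 × 10 × 7 = 700
  FM-2: 2 × 4 × 8 = 64
  FM-3: 9 × 7 × 6 = 378
  FM-4: 9 × 2 × 7 = 126
  FM-5: 8 × 8 × 2 = 128
  FM-6: 10 × 7 × 7 = 490
  FM-7: 3 × 4 × 3 = 36
  FM-8: 5 × 6 × 3 = 90
RPN > 127: FM-1 (700), FM-3 (378), FM-5 (128), FM-6 (490).
Sum: 700 + 378 + 128 + 490 = 1696.

1696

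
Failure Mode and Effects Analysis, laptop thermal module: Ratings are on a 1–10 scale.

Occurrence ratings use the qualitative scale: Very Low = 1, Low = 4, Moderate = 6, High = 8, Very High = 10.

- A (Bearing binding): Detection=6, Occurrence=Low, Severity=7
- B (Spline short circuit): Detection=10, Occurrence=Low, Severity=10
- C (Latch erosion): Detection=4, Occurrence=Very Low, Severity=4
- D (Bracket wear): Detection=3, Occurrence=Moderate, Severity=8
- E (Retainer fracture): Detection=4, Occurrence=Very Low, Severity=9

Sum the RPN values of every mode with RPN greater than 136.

712

RPN = Severity × Occurrence × Detection:
  A: 7 × 4 × 6 = 168
  B: 10 × 4 × 10 = 400
  C: 4 × 1 × 4 = 16
  D: 8 × 6 × 3 = 144
  E: 9 × 1 × 4 = 36
RPN > 136: A (168), B (400), D (144).
Sum: 168 + 400 + 144 = 712.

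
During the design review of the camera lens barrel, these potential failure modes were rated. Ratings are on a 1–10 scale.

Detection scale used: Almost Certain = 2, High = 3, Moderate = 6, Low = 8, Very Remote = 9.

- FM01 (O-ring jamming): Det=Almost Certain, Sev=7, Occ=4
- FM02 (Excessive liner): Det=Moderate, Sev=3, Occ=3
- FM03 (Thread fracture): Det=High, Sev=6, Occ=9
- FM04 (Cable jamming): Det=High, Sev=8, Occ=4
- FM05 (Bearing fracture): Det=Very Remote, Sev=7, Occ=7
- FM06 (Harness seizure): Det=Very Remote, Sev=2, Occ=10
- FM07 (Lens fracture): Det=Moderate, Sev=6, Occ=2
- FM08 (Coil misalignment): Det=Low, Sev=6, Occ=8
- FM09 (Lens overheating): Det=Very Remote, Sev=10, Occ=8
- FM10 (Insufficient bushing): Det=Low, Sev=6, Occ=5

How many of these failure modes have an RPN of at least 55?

RPN = Severity × Occurrence × Detection:
  FM01: 7 × 4 × 2 = 56
  FM02: 3 × 3 × 6 = 54
  FM03: 6 × 9 × 3 = 162
  FM04: 8 × 4 × 3 = 96
  FM05: 7 × 7 × 9 = 441
  FM06: 2 × 10 × 9 = 180
  FM07: 6 × 2 × 6 = 72
  FM08: 6 × 8 × 8 = 384
  FM09: 10 × 8 × 9 = 720
  FM10: 6 × 5 × 8 = 240
Modes with RPN ≥ 55: FM01 (56), FM03 (162), FM04 (96), FM05 (441), FM06 (180), FM07 (72), FM08 (384), FM09 (720), FM10 (240) → 9.

9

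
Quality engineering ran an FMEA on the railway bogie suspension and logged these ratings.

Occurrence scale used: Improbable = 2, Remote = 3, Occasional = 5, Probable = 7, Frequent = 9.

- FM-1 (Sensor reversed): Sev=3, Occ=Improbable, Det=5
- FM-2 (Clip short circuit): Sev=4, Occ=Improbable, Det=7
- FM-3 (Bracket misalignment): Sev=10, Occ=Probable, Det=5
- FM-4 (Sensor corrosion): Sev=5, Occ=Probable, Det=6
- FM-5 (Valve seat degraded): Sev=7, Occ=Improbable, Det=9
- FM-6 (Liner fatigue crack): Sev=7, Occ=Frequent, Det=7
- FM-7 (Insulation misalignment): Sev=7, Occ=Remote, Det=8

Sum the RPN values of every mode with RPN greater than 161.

RPN = Severity × Occurrence × Detection:
  FM-1: 3 × 2 × 5 = 30
  FM-2: 4 × 2 × 7 = 56
  FM-3: 10 × 7 × 5 = 350
  FM-4: 5 × 7 × 6 = 210
  FM-5: 7 × 2 × 9 = 126
  FM-6: 7 × 9 × 7 = 441
  FM-7: 7 × 3 × 8 = 168
RPN > 161: FM-3 (350), FM-4 (210), FM-6 (441), FM-7 (168).
Sum: 350 + 210 + 441 + 168 = 1169.

1169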